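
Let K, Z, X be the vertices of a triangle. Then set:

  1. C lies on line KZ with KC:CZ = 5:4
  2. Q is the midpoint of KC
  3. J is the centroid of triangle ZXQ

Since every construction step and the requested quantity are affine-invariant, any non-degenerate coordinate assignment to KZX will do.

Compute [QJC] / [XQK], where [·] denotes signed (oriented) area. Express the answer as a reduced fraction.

Choose coordinates K = (0, 0), Z = (1, 0), X = (0, 1).
1. C lies on line KZ with KC:CZ = 5:4 ⇒ C = (5/9, 0)
2. Q is the midpoint of KC ⇒ Q = (5/18, 0)
3. J is the centroid of triangle ZXQ ⇒ J = (23/54, 1/3)
2·[QJC] = -5/54, 2·[XQK] = -5/18
[QJC]:[XQK] = -5/54:-5/18 = 1/3

[QJC]:[XQK] = 1/3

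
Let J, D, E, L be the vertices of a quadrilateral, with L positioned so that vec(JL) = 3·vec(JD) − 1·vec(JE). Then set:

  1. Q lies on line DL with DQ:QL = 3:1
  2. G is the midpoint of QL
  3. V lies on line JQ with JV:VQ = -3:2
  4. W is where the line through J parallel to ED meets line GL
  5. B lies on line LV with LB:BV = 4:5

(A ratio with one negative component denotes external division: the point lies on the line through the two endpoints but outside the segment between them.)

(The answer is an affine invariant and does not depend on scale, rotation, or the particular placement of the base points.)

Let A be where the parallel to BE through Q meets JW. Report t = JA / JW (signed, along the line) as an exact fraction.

t = 95/88

Choose coordinates J = (0, 0), D = (1, 0), E = (0, 1), L = (3, -1).
1. Q lies on line DL with DQ:QL = 3:1 ⇒ Q = (5/2, -3/4)
2. G is the midpoint of QL ⇒ G = (11/4, -7/8)
3. V lies on line JQ with JV:VQ = -3:2 ⇒ V = (15/2, -9/4)
4. W is where the line through J parallel to ED meets line GL ⇒ W = (-1, 1)
5. B lies on line LV with LB:BV = 4:5 ⇒ B = (5, -14/9)
through Q parallel to BE: direction (-5, 23/9); meets JW at A = (-95/88, 95/88)
A = J + t·(W−J) with t = 95/88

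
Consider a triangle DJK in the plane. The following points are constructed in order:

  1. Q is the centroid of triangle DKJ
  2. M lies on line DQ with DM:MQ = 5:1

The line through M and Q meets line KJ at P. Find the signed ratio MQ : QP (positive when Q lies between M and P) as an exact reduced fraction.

MQ:QP = 1/3

Choose coordinates D = (0, 0), J = (1, 0), K = (0, 1).
1. Q is the centroid of triangle DKJ ⇒ Q = (1/3, 1/3)
2. M lies on line DQ with DM:MQ = 5:1 ⇒ M = (5/18, 5/18)
line MQ meets KJ at P = (1/2, 1/2)
Q = M + t·(P−M) with t = 1/4, so MQ:QP = 1/4:3/4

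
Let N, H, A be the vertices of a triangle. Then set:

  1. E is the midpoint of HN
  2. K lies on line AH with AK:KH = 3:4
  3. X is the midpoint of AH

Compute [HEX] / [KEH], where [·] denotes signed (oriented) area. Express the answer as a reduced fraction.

[HEX]:[KEH] = -7/8

Set N = (0, 0), H = (1, 0), A = (0, 1); any affine frame gives the same invariant.
1. E is the midpoint of HN ⇒ E = (1/2, 0)
2. K lies on line AH with AK:KH = 3:4 ⇒ K = (3/7, 4/7)
3. X is the midpoint of AH ⇒ X = (1/2, 1/2)
2·[HEX] = -1/4, 2·[KEH] = 2/7
[HEX]:[KEH] = -1/4:2/7 = -7/8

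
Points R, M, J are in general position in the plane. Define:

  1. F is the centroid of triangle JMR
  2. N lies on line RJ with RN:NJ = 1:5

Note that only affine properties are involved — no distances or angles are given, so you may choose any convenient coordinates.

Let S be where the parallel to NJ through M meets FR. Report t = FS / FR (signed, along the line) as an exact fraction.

Work in coordinates with R = (0, 0), M = (1, 0), J = (0, 1).
1. F is the centroid of triangle JMR ⇒ F = (1/3, 1/3)
2. N lies on line RJ with RN:NJ = 1:5 ⇒ N = (0, 1/6)
through M parallel to NJ: direction (0, 5/6); meets FR at S = (1, 1)
S = F + t·(R−F) with t = -2

t = -2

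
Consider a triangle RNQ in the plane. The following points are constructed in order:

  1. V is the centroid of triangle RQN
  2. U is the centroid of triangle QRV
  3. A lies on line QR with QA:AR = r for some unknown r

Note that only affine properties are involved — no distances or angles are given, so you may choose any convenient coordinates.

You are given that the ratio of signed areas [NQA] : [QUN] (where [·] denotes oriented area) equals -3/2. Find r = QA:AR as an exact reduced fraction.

Choose coordinates R = (0, 0), N = (1, 0), Q = (0, 1).
1. V is the centroid of triangle RQN ⇒ V = (1/3, 1/3)
2. U is the centroid of triangle QRV ⇒ U = (1/9, 4/9)
3. With QA:AR = r, write λ = r/(r+1) so A = Q + λ·(R−Q); A is affine-linear in λ
Every point depending on A is an affine combination of A and λ-independent points, so each such coordinate is linear in λ; the λ² term in each signed area is a multiple of (R−Q)×(R−Q) = 0, so 2·[NQA] and 2·[QUN] are each linear in λ. Evaluating at λ=0 and λ=1:
  2·[NQA] = λ,   2·[QUN] = 4/9
So [NQA]:[QUN] = (λ) / (4/9). Setting this equal to -3/2:
  λ = -3/2·(4/9)  ⇒  λ = -2/3
Then r = λ/(1−λ) = (-2/3)/(5/3) = -2/5. Check: with r = -2/5, A = (0, 5/3) and [NQA]:[QUN] = -3/2 as required.

r = -2/5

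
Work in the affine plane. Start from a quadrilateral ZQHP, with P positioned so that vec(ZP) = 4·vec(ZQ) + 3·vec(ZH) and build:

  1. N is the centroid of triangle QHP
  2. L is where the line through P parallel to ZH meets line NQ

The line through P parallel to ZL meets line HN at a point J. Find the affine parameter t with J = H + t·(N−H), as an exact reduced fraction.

Assign Z = (0, 0), Q = (1, 0), H = (0, 1), P = (4, 3) — the answer is frame-independent, so this choice is without loss of generality.
1. N is the centroid of triangle QHP ⇒ N = (5/3, 4/3)
2. L is where the line through P parallel to ZH meets line NQ ⇒ L = (4, 6)
through P parallel to ZL: direction (4, 6); meets HN at J = (40/13, 21/13)
J = H + t·(N−H) with t = 24/13

t = 24/13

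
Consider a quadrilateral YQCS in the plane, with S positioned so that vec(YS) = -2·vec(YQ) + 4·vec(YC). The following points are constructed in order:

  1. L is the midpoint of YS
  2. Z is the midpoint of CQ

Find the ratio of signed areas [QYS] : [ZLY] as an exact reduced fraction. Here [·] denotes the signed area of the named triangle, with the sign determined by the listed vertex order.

[QYS]:[ZLY] = -8/3

Choose coordinates Y = (0, 0), Q = (1, 0), C = (0, 1), S = (-2, 4).
1. L is the midpoint of YS ⇒ L = (-1, 2)
2. Z is the midpoint of CQ ⇒ Z = (1/2, 1/2)
2·[QYS] = -4, 2·[ZLY] = 3/2
[QYS]:[ZLY] = -4:3/2 = -8/3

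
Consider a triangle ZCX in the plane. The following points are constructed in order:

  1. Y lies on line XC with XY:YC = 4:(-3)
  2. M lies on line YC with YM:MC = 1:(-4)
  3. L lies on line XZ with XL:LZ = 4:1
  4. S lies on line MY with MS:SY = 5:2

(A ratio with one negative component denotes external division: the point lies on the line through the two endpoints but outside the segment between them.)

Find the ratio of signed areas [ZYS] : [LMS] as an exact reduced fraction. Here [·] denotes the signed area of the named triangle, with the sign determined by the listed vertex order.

Assign Z = (0, 0), C = (1, 0), X = (0, 1) — the answer is frame-independent, so this choice is without loss of generality.
1. Y lies on line XC with XY:YC = 4:(-3) ⇒ Y = (4, -3)
2. M lies on line YC with YM:MC = 1:(-4) ⇒ M = (5, -4)
3. L lies on line XZ with XL:LZ = 4:1 ⇒ L = (0, 1/5)
4. S lies on line MY with MS:SY = 5:2 ⇒ S = (30/7, -23/7)
2·[ZYS] = -2/7, 2·[LMS] = 4/7
[ZYS]:[LMS] = -2/7:4/7 = -1/2

[ZYS]:[LMS] = -1/2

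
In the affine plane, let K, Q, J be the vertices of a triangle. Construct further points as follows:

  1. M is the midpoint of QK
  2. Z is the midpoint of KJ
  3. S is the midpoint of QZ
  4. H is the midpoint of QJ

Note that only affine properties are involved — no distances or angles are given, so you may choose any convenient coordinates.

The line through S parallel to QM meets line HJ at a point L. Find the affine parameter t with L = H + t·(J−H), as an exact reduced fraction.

Choose coordinates K = (0, 0), Q = (1, 0), J = (0, 1).
1. M is the midpoint of QK ⇒ M = (1/2, 0)
2. Z is the midpoint of KJ ⇒ Z = (0, 1/2)
3. S is the midpoint of QZ ⇒ S = (1/2, 1/4)
4. H is the midpoint of QJ ⇒ H = (1/2, 1/2)
through S parallel to QM: direction (-1/2, 0); meets HJ at L = (3/4, 1/4)
L = H + t·(J−H) with t = -1/2

t = -1/2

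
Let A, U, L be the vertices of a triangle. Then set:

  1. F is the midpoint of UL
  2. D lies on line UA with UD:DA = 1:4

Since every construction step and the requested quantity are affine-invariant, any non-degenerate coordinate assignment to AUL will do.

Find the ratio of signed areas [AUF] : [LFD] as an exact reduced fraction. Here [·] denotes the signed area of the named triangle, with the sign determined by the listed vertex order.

Work in coordinates with A = (0, 0), U = (1, 0), L = (0, 1).
1. F is the midpoint of UL ⇒ F = (1/2, 1/2)
2. D lies on line UA with UD:DA = 1:4 ⇒ D = (4/5, 0)
2·[AUF] = 1/2, 2·[LFD] = -1/10
[AUF]:[LFD] = 1/2:-1/10 = -5

[AUF]:[LFD] = -5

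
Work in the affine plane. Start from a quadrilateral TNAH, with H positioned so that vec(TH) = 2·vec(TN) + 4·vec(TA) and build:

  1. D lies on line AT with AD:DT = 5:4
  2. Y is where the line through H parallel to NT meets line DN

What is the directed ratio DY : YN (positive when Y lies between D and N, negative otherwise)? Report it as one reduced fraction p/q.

Choose coordinates T = (0, 0), N = (1, 0), A = (0, 1), H = (2, 4).
1. D lies on line AT with AD:DT = 5:4 ⇒ D = (0, 4/9)
2. Y is where the line through H parallel to NT meets line DN ⇒ Y = (-8, 4)
Y = D + t·(N−D) with t = -8, so DY:YN = t:(1−t) = -8:9

DY:YN = -8/9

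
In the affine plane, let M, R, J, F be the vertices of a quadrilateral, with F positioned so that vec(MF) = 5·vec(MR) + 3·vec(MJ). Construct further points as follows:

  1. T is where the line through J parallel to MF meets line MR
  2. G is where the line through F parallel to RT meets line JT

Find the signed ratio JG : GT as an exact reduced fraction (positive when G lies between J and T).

Set M = (0, 0), R = (1, 0), J = (0, 1), F = (5, 3); any affine frame gives the same invariant.
1. T is where the line through J parallel to MF meets line MR ⇒ T = (-5/3, 0)
2. G is where the line through F parallel to RT meets line JT ⇒ G = (10/3, 3)
G = J + t·(T−J) with t = -2, so JG:GT = t:(1−t) = -2:3

JG:GT = -2/3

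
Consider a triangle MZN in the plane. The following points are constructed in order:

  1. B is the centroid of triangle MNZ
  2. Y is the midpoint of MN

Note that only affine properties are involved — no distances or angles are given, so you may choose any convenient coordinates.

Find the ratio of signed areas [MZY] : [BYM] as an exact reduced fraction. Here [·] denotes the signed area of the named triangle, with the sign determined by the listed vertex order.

Work in coordinates with M = (0, 0), Z = (1, 0), N = (0, 1).
1. B is the centroid of triangle MNZ ⇒ B = (1/3, 1/3)
2. Y is the midpoint of MN ⇒ Y = (0, 1/2)
2·[MZY] = 1/2, 2·[BYM] = 1/6
[MZY]:[BYM] = 1/2:1/6 = 3

[MZY]:[BYM] = 3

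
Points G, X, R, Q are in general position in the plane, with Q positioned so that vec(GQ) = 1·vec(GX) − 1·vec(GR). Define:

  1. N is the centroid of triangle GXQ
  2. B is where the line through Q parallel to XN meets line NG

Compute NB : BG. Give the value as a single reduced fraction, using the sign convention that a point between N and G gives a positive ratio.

NB:BG = -1/2

Choose coordinates G = (0, 0), X = (1, 0), R = (0, 1), Q = (1, -1).
1. N is the centroid of triangle GXQ ⇒ N = (2/3, -1/3)
2. B is where the line through Q parallel to XN meets line NG ⇒ B = (4/3, -2/3)
B = N + t·(G−N) with t = -1, so NB:BG = t:(1−t) = -1:2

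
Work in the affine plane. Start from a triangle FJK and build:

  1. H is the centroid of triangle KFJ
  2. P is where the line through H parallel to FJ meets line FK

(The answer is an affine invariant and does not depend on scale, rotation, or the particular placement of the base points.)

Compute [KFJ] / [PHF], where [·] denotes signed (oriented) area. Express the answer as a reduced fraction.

[KFJ]:[PHF] = -9

Set F = (0, 0), J = (1, 0), K = (0, 1); any affine frame gives the same invariant.
1. H is the centroid of triangle KFJ ⇒ H = (1/3, 1/3)
2. P is where the line through H parallel to FJ meets line FK ⇒ P = (0, 1/3)
2·[KFJ] = 1, 2·[PHF] = -1/9
[KFJ]:[PHF] = 1:-1/9 = -9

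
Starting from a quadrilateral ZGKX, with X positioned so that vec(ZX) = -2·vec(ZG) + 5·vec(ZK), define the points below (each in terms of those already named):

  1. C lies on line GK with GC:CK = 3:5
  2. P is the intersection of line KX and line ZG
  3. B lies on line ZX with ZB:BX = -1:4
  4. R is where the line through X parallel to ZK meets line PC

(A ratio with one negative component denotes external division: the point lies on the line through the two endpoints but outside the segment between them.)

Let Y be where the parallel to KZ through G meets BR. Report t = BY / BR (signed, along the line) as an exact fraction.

Choose coordinates Z = (0, 0), G = (1, 0), K = (0, 1), X = (-2, 5).
1. C lies on line GK with GC:CK = 3:5 ⇒ C = (5/8, 3/8)
2. P is the intersection of line KX and line ZG ⇒ P = (1/2, 0)
3. B lies on line ZX with ZB:BX = -1:4 ⇒ B = (2/3, -5/3)
4. R is where the line through X parallel to ZK meets line PC ⇒ R = (-2, -15/2)
through G parallel to KZ: direction (0, -1); meets BR at Y = (1, -15/16)
Y = B + t·(R−B) with t = -1/8

t = -1/8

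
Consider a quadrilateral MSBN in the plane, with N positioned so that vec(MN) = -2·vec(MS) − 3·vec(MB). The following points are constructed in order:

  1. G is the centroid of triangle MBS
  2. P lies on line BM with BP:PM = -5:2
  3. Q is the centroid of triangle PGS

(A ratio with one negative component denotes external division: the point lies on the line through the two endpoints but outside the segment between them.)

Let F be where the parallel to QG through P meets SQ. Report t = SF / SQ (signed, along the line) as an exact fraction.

t = 2

Choose coordinates M = (0, 0), S = (1, 0), B = (0, 1), N = (-2, -3).
1. G is the centroid of triangle MBS ⇒ G = (1/3, 1/3)
2. P lies on line BM with BP:PM = -5:2 ⇒ P = (0, -2/3)
3. Q is the centroid of triangle PGS ⇒ Q = (4/9, -1/9)
through P parallel to QG: direction (-1/9, 4/9); meets SQ at F = (-1/9, -2/9)
F = S + t·(Q−S) with t = 2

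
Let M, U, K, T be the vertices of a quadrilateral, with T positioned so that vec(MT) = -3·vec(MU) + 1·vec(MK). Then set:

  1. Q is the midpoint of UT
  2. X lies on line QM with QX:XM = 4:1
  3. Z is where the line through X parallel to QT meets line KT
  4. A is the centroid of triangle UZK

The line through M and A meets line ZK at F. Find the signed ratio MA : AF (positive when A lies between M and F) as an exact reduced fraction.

Assign M = (0, 0), U = (1, 0), K = (0, 1), T = (-3, 1) — the answer is frame-independent, so this choice is without loss of generality.
1. Q is the midpoint of UT ⇒ Q = (-1, 1/2)
2. X lies on line QM with QX:XM = 4:1 ⇒ X = (-1/5, 1/10)
3. Z is where the line through X parallel to QT meets line KT ⇒ Z = (-19/5, 1)
4. A is the centroid of triangle UZK ⇒ A = (-14/15, 2/3)
line MA meets ZK at F = (-7/5, 1)
A = M + t·(F−M) with t = 2/3, so MA:AF = 2/3:1/3

MA:AF = 2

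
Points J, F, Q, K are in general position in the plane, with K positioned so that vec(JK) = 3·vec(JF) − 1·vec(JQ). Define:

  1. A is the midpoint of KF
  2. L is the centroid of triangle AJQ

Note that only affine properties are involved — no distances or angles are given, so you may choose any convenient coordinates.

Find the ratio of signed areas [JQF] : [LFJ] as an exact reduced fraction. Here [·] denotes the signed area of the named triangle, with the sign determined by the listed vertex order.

Work in coordinates with J = (0, 0), F = (1, 0), Q = (0, 1), K = (3, -1).
1. A is the midpoint of KF ⇒ A = (2, -1/2)
2. L is the centroid of triangle AJQ ⇒ L = (2/3, 1/6)
2·[JQF] = -1, 2·[LFJ] = -1/6
[JQF]:[LFJ] = -1:-1/6 = 6

[JQF]:[LFJ] = 6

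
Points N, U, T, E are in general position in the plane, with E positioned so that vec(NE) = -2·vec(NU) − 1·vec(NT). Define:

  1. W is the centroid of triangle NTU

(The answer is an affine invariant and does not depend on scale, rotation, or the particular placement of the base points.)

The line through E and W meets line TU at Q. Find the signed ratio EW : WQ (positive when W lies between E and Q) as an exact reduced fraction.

Assign N = (0, 0), U = (1, 0), T = (0, 1), E = (-2, -1) — the answer is frame-independent, so this choice is without loss of generality.
1. W is the centroid of triangle NTU ⇒ W = (1/3, 1/3)
line EW meets TU at Q = (6/11, 5/11)
W = E + t·(Q−E) with t = 11/12, so EW:WQ = 11/12:1/12

EW:WQ = 11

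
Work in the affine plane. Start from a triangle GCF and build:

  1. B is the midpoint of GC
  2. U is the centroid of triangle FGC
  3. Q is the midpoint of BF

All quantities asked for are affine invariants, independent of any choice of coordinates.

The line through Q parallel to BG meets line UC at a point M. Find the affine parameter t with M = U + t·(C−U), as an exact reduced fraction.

t = -1/2

Set G = (0, 0), C = (1, 0), F = (0, 1); any affine frame gives the same invariant.
1. B is the midpoint of GC ⇒ B = (1/2, 0)
2. U is the centroid of triangle FGC ⇒ U = (1/3, 1/3)
3. Q is the midpoint of BF ⇒ Q = (1/4, 1/2)
through Q parallel to BG: direction (-1/2, 0); meets UC at M = (0, 1/2)
M = U + t·(C−U) with t = -1/2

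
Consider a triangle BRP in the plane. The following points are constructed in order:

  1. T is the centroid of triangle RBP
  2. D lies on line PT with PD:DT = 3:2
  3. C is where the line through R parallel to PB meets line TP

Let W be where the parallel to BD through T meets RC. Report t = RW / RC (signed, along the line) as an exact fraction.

t = -7/3

Assign B = (0, 0), R = (1, 0), P = (0, 1) — the answer is frame-independent, so this choice is without loss of generality.
1. T is the centroid of triangle RBP ⇒ T = (1/3, 1/3)
2. D lies on line PT with PD:DT = 3:2 ⇒ D = (1/5, 3/5)
3. C is where the line through R parallel to PB meets line TP ⇒ C = (1, -1)
through T parallel to BD: direction (1/5, 3/5); meets RC at W = (1, 7/3)
W = R + t·(C−R) with t = -7/3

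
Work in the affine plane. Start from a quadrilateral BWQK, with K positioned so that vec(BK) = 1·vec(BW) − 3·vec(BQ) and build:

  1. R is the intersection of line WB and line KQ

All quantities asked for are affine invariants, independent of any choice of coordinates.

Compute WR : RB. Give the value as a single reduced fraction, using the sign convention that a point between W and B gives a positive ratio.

Set B = (0, 0), W = (1, 0), Q = (0, 1), K = (1, -3); any affine frame gives the same invariant.
1. R is the intersection of line WB and line KQ ⇒ R = (1/4, 0)
R = W + t·(B−W) with t = 3/4, so WR:RB = t:(1−t) = 3/4:1/4

WR:RB = 3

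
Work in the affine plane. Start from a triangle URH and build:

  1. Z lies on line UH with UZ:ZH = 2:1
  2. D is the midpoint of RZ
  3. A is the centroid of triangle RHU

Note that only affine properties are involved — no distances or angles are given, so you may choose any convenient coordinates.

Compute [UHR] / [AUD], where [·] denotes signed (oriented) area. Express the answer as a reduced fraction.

Work in coordinates with U = (0, 0), R = (1, 0), H = (0, 1).
1. Z lies on line UH with UZ:ZH = 2:1 ⇒ Z = (0, 2/3)
2. D is the midpoint of RZ ⇒ D = (1/2, 1/3)
3. A is the centroid of triangle RHU ⇒ A = (1/3, 1/3)
2·[UHR] = -1, 2·[AUD] = 1/18
[UHR]:[AUD] = -1:1/18 = -18

[UHR]:[AUD] = -18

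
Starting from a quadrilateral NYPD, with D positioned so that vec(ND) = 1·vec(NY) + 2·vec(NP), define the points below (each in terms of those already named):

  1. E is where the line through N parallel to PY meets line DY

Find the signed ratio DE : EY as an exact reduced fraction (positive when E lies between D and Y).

DE:EY = -3

Choose coordinates N = (0, 0), Y = (1, 0), P = (0, 1), D = (1, 2).
1. E is where the line through N parallel to PY meets line DY ⇒ E = (1, -1)
E = D + t·(Y−D) with t = 3/2, so DE:EY = t:(1−t) = 3/2:-1/2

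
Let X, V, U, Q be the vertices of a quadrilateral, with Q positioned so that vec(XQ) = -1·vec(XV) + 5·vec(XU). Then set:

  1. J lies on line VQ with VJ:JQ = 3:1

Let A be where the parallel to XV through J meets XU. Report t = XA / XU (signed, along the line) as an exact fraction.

t = 15/4

Set X = (0, 0), V = (1, 0), U = (0, 1), Q = (-1, 5); any affine frame gives the same invariant.
1. J lies on line VQ with VJ:JQ = 3:1 ⇒ J = (-1/2, 15/4)
through J parallel to XV: direction (1, 0); meets XU at A = (0, 15/4)
A = X + t·(U−X) with t = 15/4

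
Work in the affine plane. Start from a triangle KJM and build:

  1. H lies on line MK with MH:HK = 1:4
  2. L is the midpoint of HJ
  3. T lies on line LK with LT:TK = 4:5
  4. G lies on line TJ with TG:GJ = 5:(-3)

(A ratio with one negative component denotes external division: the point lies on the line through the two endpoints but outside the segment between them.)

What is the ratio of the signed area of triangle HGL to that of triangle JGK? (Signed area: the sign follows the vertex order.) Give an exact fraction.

[HGL]:[JGK] = 4/5

Choose coordinates K = (0, 0), J = (1, 0), M = (0, 1).
1. H lies on line MK with MH:HK = 1:4 ⇒ H = (0, 4/5)
2. L is the midpoint of HJ ⇒ L = (1/2, 2/5)
3. T lies on line LK with LT:TK = 4:5 ⇒ T = (5/18, 2/9)
4. G lies on line TJ with TG:GJ = 5:(-3) ⇒ G = (25/12, -1/3)
2·[HGL] = -4/15, 2·[JGK] = -1/3
[HGL]:[JGK] = -4/15:-1/3 = 4/5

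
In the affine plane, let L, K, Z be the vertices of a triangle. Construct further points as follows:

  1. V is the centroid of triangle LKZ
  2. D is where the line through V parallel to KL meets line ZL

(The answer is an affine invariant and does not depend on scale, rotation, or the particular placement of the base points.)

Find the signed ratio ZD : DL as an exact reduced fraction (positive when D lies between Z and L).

Work in coordinates with L = (0, 0), K = (1, 0), Z = (0, 1).
1. V is the centroid of triangle LKZ ⇒ V = (1/3, 1/3)
2. D is where the line through V parallel to KL meets line ZL ⇒ D = (0, 1/3)
D = Z + t·(L−Z) with t = 2/3, so ZD:DL = t:(1−t) = 2/3:1/3

ZD:DL = 2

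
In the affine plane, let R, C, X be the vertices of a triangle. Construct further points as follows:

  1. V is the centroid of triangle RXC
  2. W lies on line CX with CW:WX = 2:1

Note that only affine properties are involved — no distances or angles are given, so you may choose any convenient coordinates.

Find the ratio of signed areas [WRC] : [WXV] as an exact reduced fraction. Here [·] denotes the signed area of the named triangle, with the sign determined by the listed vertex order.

[WRC]:[WXV] = 6

Work in coordinates with R = (0, 0), C = (1, 0), X = (0, 1).
1. V is the centroid of triangle RXC ⇒ V = (1/3, 1/3)
2. W lies on line CX with CW:WX = 2:1 ⇒ W = (1/3, 2/3)
2·[WRC] = 2/3, 2·[WXV] = 1/9
[WRC]:[WXV] = 2/3:1/9 = 6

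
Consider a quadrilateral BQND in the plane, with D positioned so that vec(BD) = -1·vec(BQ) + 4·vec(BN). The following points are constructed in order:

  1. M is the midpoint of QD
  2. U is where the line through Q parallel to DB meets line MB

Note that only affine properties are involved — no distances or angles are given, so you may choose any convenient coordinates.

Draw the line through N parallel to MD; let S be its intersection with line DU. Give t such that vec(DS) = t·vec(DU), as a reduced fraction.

t = -1/2

Assign B = (0, 0), Q = (1, 0), N = (0, 1), D = (-1, 4) — the answer is frame-independent, so this choice is without loss of generality.
1. M is the midpoint of QD ⇒ M = (0, 2)
2. U is where the line through Q parallel to DB meets line MB ⇒ U = (0, 4)
through N parallel to MD: direction (-1, 2); meets DU at S = (-3/2, 4)
S = D + t·(U−D) with t = -1/2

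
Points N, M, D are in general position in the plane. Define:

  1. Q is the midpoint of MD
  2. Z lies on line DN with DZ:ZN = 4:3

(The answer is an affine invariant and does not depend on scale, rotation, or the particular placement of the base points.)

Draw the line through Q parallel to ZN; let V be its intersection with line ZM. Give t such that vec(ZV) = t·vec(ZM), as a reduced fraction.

t = 1/2

Assign N = (0, 0), M = (1, 0), D = (0, 1) — the answer is frame-independent, so this choice is without loss of generality.
1. Q is the midpoint of MD ⇒ Q = (1/2, 1/2)
2. Z lies on line DN with DZ:ZN = 4:3 ⇒ Z = (0, 3/7)
through Q parallel to ZN: direction (0, -3/7); meets ZM at V = (1/2, 3/14)
V = Z + t·(M−Z) with t = 1/2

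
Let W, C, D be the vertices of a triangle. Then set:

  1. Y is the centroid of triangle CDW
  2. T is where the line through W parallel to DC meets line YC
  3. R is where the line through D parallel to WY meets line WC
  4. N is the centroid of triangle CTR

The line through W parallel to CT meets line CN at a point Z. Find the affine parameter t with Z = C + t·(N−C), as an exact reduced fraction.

Work in coordinates with W = (0, 0), C = (1, 0), D = (0, 1).
1. Y is the centroid of triangle CDW ⇒ Y = (1/3, 1/3)
2. T is where the line through W parallel to DC meets line YC ⇒ T = (-1, 1)
3. R is where the line through D parallel to WY meets line WC ⇒ R = (-1, 0)
4. N is the centroid of triangle CTR ⇒ N = (-1/3, 1/3)
through W parallel to CT: direction (-2, 1); meets CN at Z = (-1, 1/2)
Z = C + t·(N−C) with t = 3/2

t = 3/2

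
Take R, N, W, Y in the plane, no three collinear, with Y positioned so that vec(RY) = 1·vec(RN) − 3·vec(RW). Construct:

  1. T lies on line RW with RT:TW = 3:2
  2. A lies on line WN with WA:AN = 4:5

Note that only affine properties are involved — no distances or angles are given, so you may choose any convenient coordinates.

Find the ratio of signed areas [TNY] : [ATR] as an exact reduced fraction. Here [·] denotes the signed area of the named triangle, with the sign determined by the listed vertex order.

[TNY]:[ATR] = -45/4

Set R = (0, 0), N = (1, 0), W = (0, 1), Y = (1, -3); any affine frame gives the same invariant.
1. T lies on line RW with RT:TW = 3:2 ⇒ T = (0, 3/5)
2. A lies on line WN with WA:AN = 4:5 ⇒ A = (4/9, 5/9)
2·[TNY] = -3, 2·[ATR] = 4/15
[TNY]:[ATR] = -3:4/15 = -45/4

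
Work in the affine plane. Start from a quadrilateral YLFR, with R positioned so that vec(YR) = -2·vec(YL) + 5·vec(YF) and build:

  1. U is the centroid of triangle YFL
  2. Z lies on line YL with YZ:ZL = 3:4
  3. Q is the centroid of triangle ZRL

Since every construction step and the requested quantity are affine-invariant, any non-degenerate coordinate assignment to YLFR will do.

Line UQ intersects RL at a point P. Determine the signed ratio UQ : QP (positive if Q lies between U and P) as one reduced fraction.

Set Y = (0, 0), L = (1, 0), F = (0, 1), R = (-2, 5); any affine frame gives the same invariant.
1. U is the centroid of triangle YFL ⇒ U = (1/3, 1/3)
2. Z lies on line YL with YZ:ZL = 3:4 ⇒ Z = (3/7, 0)
3. Q is the centroid of triangle ZRL ⇒ Q = (-4/21, 5/3)
line UQ meets RL at P = (-16/29, 75/29)
Q = U + t·(P−U) with t = 29/49, so UQ:QP = 29/49:20/49

UQ:QP = 29/20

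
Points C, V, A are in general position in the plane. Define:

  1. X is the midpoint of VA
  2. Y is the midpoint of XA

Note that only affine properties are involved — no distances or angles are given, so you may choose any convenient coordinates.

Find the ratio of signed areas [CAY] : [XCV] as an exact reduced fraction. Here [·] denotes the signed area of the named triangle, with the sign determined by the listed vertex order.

Work in coordinates with C = (0, 0), V = (1, 0), A = (0, 1).
1. X is the midpoint of VA ⇒ X = (1/2, 1/2)
2. Y is the midpoint of XA ⇒ Y = (1/4, 3/4)
2·[CAY] = -1/4, 2·[XCV] = 1/2
[CAY]:[XCV] = -1/4:1/2 = -1/2

[CAY]:[XCV] = -1/2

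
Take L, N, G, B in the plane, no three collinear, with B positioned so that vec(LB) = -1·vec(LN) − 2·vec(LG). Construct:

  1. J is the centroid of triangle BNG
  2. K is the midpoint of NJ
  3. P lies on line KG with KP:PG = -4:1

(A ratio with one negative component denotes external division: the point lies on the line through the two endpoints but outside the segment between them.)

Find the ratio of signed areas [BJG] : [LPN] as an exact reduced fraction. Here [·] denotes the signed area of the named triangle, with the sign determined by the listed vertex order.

Work in coordinates with L = (0, 0), N = (1, 0), G = (0, 1), B = (-1, -2).
1. J is the centroid of triangle BNG ⇒ J = (0, -1/3)
2. K is the midpoint of NJ ⇒ K = (1/2, -1/6)
3. P lies on line KG with KP:PG = -4:1 ⇒ P = (-1/6, 25/18)
2·[BJG] = 4/3, 2·[LPN] = -25/18
[BJG]:[LPN] = 4/3:-25/18 = -24/25

[BJG]:[LPN] = -24/25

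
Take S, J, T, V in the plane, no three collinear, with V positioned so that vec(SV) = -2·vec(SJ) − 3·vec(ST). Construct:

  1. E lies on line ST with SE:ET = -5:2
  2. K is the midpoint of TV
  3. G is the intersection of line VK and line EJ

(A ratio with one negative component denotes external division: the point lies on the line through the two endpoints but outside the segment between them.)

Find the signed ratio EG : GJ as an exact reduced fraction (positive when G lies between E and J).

EG:GJ = 2/9

Assign S = (0, 0), J = (1, 0), T = (0, 1), V = (-2, -3) — the answer is frame-independent, so this choice is without loss of generality.
1. E lies on line ST with SE:ET = -5:2 ⇒ E = (0, 5/3)
2. K is the midpoint of TV ⇒ K = (-1, -1)
3. G is the intersection of line VK and line EJ ⇒ G = (2/11, 15/11)
G = E + t·(J−E) with t = 2/11, so EG:GJ = t:(1−t) = 2/11:9/11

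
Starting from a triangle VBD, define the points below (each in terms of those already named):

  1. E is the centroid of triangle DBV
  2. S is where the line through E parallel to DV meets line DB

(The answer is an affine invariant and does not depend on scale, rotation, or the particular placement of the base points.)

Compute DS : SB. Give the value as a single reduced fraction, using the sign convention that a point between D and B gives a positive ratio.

Set V = (0, 0), B = (1, 0), D = (0, 1); any affine frame gives the same invariant.
1. E is the centroid of triangle DBV ⇒ E = (1/3, 1/3)
2. S is where the line through E parallel to DV meets line DB ⇒ S = (1/3, 2/3)
S = D + t·(B−D) with t = 1/3, so DS:SB = t:(1−t) = 1/3:2/3

DS:SB = 1/2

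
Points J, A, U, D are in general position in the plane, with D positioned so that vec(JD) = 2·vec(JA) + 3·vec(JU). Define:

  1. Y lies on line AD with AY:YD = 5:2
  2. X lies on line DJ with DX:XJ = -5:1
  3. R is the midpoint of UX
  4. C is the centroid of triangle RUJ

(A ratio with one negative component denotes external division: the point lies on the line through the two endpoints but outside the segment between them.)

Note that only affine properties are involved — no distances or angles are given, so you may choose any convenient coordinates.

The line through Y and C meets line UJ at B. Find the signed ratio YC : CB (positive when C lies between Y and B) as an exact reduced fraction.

YC:CB = -151/7

Choose coordinates J = (0, 0), A = (1, 0), U = (0, 1), D = (2, 3).
1. Y lies on line AD with AY:YD = 5:2 ⇒ Y = (12/7, 15/7)
2. X lies on line DJ with DX:XJ = -5:1 ⇒ X = (-1/2, -3/4)
3. R is the midpoint of UX ⇒ R = (-1/4, 1/8)
4. C is the centroid of triangle RUJ ⇒ C = (-1/12, 3/8)
line YC meets UJ at B = (0, 69/151)
C = Y + t·(B−Y) with t = 151/144, so YC:CB = 151/144:-7/144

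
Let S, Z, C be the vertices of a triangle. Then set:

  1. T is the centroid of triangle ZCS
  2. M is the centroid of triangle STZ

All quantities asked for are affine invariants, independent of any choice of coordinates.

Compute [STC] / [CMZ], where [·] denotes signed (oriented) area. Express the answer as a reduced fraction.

Choose coordinates S = (0, 0), Z = (1, 0), C = (0, 1).
1. T is the centroid of triangle ZCS ⇒ T = (1/3, 1/3)
2. M is the centroid of triangle STZ ⇒ M = (4/9, 1/9)
2·[STC] = 1/3, 2·[CMZ] = 4/9
[STC]:[CMZ] = 1/3:4/9 = 3/4

[STC]:[CMZ] = 3/4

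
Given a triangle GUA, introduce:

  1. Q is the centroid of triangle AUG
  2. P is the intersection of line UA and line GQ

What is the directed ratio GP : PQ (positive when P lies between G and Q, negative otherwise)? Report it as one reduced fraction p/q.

Assign G = (0, 0), U = (1, 0), A = (0, 1) — the answer is frame-independent, so this choice is without loss of generality.
1. Q is the centroid of triangle AUG ⇒ Q = (1/3, 1/3)
2. P is the intersection of line UA and line GQ ⇒ P = (1/2, 1/2)
P = G + t·(Q−G) with t = 3/2, so GP:PQ = t:(1−t) = 3/2:-1/2

GP:PQ = -3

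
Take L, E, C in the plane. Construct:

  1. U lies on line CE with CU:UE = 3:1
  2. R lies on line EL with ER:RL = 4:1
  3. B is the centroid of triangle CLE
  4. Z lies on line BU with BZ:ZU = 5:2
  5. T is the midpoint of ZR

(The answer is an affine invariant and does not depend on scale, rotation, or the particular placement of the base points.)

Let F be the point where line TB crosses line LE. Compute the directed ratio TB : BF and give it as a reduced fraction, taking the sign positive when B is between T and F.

Set L = (0, 0), E = (1, 0), C = (0, 1); any affine frame gives the same invariant.
1. U lies on line CE with CU:UE = 3:1 ⇒ U = (3/4, 1/4)
2. R lies on line EL with ER:RL = 4:1 ⇒ R = (1/5, 0)
3. B is the centroid of triangle CLE ⇒ B = (1/3, 1/3)
4. Z lies on line BU with BZ:ZU = 5:2 ⇒ Z = (53/84, 23/84)
5. T is the midpoint of ZR ⇒ T = (349/840, 23/168)
line TB meets LE at F = (26/55, 0)
B = T + t·(F−T) with t = -33/23, so TB:BF = -33/23:56/23

TB:BF = -33/56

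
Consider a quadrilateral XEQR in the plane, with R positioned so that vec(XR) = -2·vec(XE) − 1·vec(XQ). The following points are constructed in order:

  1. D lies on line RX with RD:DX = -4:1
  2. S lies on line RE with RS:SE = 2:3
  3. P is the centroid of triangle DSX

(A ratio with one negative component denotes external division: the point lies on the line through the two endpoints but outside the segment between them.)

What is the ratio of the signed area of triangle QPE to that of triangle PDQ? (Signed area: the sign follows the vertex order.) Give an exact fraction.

Set X = (0, 0), E = (1, 0), Q = (0, 1), R = (-2, -1); any affine frame gives the same invariant.
1. D lies on line RX with RD:DX = -4:1 ⇒ D = (2/3, 1/3)
2. S lies on line RE with RS:SE = 2:3 ⇒ S = (-4/5, -3/5)
3. P is the centroid of triangle DSX ⇒ P = (-2/45, -4/45)
2·[QPE] = 17/15, 2·[PDQ] = 34/45
[QPE]:[PDQ] = 17/15:34/45 = 3/2

[QPE]:[PDQ] = 3/2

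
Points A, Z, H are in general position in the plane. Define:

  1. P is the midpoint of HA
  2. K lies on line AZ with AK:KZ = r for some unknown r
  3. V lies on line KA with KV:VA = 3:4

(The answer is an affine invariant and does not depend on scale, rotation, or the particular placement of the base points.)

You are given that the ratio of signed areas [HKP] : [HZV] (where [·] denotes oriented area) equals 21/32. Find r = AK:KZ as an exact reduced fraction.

Assign A = (0, 0), Z = (1, 0), H = (0, 1) — the answer is frame-independent, so this choice is without loss of generality.
1. P is the midpoint of HA ⇒ P = (0, 1/2)
2. With AK:KZ = r, write λ = r/(r+1) so K = A + λ·(Z−A); K is affine-linear in λ
3. V lies on line KA with KV:VA = 3:4 ⇒ V is an affine combination of earlier points and hence also affine-linear in λ
Every point depending on K is an affine combination of K and λ-independent points, so each such coordinate is linear in λ; the λ² term in each signed area is a multiple of (Z−A)×(Z−A) = 0, so 2·[HKP] and 2·[HZV] are each linear in λ. Evaluating at λ=0 and λ=1:
  2·[HKP] = -1/2·λ,   2·[HZV] = 4/7·λ − 1
So [HKP]:[HZV] = (-1/2·λ) / (4/7·λ − 1). Setting this equal to 21/32:
  -1/2·λ = 21/32·(4/7·λ − 1)  ⇒  λ = 3/4
Then r = λ/(1−λ) = (3/4)/(1/4) = 3. Check: with r = 3, K = (3/4, 0) and [HKP]:[HZV] = 21/32 as required.

r = 3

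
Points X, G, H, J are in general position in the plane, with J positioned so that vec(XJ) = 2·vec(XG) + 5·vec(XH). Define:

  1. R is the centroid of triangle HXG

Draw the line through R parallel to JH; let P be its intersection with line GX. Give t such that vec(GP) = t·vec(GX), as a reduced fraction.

Assign X = (0, 0), G = (1, 0), H = (0, 1), J = (2, 5) — the answer is frame-independent, so this choice is without loss of generality.
1. R is the centroid of triangle HXG ⇒ R = (1/3, 1/3)
through R parallel to JH: direction (-2, -4); meets GX at P = (1/6, 0)
P = G + t·(X−G) with t = 5/6

t = 5/6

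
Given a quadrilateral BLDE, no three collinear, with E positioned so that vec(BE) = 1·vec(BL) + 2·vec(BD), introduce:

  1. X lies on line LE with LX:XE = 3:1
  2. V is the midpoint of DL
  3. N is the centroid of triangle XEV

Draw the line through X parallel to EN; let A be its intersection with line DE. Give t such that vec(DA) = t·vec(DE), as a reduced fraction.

t = 7/6

Set B = (0, 0), L = (1, 0), D = (0, 1), E = (1, 2); any affine frame gives the same invariant.
1. X lies on line LE with LX:XE = 3:1 ⇒ X = (1, 3/2)
2. V is the midpoint of DL ⇒ V = (1/2, 1/2)
3. N is the centroid of triangle XEV ⇒ N = (5/6, 4/3)
through X parallel to EN: direction (-1/6, -2/3); meets DE at A = (7/6, 13/6)
A = D + t·(E−D) with t = 7/6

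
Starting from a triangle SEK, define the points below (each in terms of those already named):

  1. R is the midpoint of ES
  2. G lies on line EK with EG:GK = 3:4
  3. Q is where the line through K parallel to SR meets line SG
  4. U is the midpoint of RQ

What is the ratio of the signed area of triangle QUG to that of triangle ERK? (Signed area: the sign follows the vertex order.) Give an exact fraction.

[QUG]:[ERK] = 2/7

Set S = (0, 0), E = (1, 0), K = (0, 1); any affine frame gives the same invariant.
1. R is the midpoint of ES ⇒ R = (1/2, 0)
2. G lies on line EK with EG:GK = 3:4 ⇒ G = (4/7, 3/7)
3. Q is where the line through K parallel to SR meets line SG ⇒ Q = (4/3, 1)
4. U is the midpoint of RQ ⇒ U = (11/12, 1/2)
2·[QUG] = -1/7, 2·[ERK] = -1/2
[QUG]:[ERK] = -1/7:-1/2 = 2/7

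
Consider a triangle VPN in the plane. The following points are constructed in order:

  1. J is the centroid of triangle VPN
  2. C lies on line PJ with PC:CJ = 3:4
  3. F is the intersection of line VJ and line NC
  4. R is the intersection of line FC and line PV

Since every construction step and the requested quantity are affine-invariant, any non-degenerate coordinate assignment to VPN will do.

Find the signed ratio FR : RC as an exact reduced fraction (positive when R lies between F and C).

FR:RC = -35/11

Work in coordinates with V = (0, 0), P = (1, 0), N = (0, 1).
1. J is the centroid of triangle VPN ⇒ J = (1/3, 1/3)
2. C lies on line PJ with PC:CJ = 3:4 ⇒ C = (5/7, 1/7)
3. F is the intersection of line VJ and line NC ⇒ F = (5/11, 5/11)
4. R is the intersection of line FC and line PV ⇒ R = (5/6, 0)
R = F + t·(C−F) with t = 35/24, so FR:RC = t:(1−t) = 35/24:-11/24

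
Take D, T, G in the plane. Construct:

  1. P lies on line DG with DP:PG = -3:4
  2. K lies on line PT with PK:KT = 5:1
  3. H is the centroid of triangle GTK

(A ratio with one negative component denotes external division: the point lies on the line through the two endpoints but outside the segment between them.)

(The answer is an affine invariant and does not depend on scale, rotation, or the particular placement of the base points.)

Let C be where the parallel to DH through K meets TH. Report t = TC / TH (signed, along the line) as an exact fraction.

Set D = (0, 0), T = (1, 0), G = (0, 1); any affine frame gives the same invariant.
1. P lies on line DG with DP:PG = -3:4 ⇒ P = (0, -3)
2. K lies on line PT with PK:KT = 5:1 ⇒ K = (5/6, -1/2)
3. H is the centroid of triangle GTK ⇒ H = (11/18, 1/6)
through K parallel to DH: direction (11/18, 1/6); meets TH at C = (89/54, -5/18)
C = T + t·(H−T) with t = -5/3

t = -5/3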